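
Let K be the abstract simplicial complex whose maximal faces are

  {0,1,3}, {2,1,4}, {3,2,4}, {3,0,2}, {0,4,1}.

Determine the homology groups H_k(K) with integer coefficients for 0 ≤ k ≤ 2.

K has 5 vertices, 10 edges, 5 triangles.
rank ∂_0 = 0, rank ∂_1 = 4 ⇒ b_0 = 5 − 0 − 4 = 1; all invariant factors of ∂_1 are 1 so no torsion. So H_0 = Z.
rank ∂_1 = 4, rank ∂_2 = 5 ⇒ b_1 = 10 − 4 − 5 = 1; all invariant factors of ∂_2 are 1 so no torsion. So H_1 = Z.
rank ∂_2 = 5, rank ∂_3 = 0 ⇒ b_2 = 5 − 5 − 0 = 0. So H_2 = 0.

H_0 ≅ Z,  H_1 ≅ Z,  H_2 = 0.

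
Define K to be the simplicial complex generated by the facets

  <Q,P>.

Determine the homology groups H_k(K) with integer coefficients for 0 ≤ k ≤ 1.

We work with the vertex ordering P < Q. The simplices of K, each written with vertices in increasing order, are:

  0-simplices (2): P, Q
  1-simplices (1): PQ

so the chain groups are C_0 ≅ Z^2, C_1 ≅ Z^1.

∂_1: C_1 → C_0 is given by ∂[p,q] = [q] − [p].
As a 2×1 matrix over Z this has rank 1, with invariant factors (1).

From H_k ≅ ker(∂_k) / im(∂_{k+1}) we obtain:

  H_0: rank C_0 − rank ∂_1 = 2 − 1 = 1, and the invariant factors of ∂_1 are all 1, so H_0 ≅ Z.
  H_1: rank ker ∂_1 − rank ∂_2 = (1 − 1) − 0 = 0, and there is no ∂_2, so H_1 ≅ 0.

(K is a triangulation of the 1-simplex.)

H_0 = Z,  H_1 = 0.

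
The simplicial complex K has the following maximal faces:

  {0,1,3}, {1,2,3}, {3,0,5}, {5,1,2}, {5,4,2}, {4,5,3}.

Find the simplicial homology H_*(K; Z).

We work with the vertex ordering 0 < 1 < 2 < 3 < 4 < 5. The simplices of K, each written with vertices in increasing order, are:

  0-simplices (6): [0], [1], [2], [3], [4], [5]
  1-simplices (12): [0,1], [0,3], [0,5], [1,2], [1,3], [1,5], [2,3], [2,4], [2,5], [3,4], [3,5], [4,5]
  2-simplices (6): [0,1,3], [0,3,5], [1,2,3], [1,2,5], [2,4,5], [3,4,5]

Hence C_0 ≅ Z^6, C_1 ≅ Z^12, C_2 ≅ Z^6.

∂_1: C_1 → C_0 maps an edge to its endpoints' difference, ∂[p,q] = q − p.
The resulting 6×12 matrix has rank 5, and its Smith normal form has invariant factors (1,1,1,1,1).

Boundary ∂_2: C_2 → C_1 acts by ∂[p,q,r] = [q,r] − [p,r] + [p,q]. For instance
  ∂[1,2,5] = [2,5] − [1,5] + [1,2],
  ∂[3,4,5] = [4,5] − [3,5] + [3,4].
The 12×6 boundary matrix has rank 6 and Smith normal form diag(1,1,1,1,1,1).

Now H_k = ker ∂_k / im ∂_{k+1}, so:

  H_0: rank C_0 − rank ∂_1 = 6 − 5 = 1, and the invariant factors of ∂_1 are all 1, so H_0 = Z.
  H_1: rank ker ∂_1 − rank ∂_2 = (12 − 5) − 6 = 1, and the invariant factors of ∂_2 are all 1, so H_1 = Z.
  H_2: rank ker ∂_2 − rank ∂_3 = (6 − 6) − 0 = 0, and there is no ∂_3, so H_2 = 0.

As a check, the Euler characteristic is 6 − 12 + 6 = 0, which agrees with 1 − 1 + 0 = 0.

H_0 = Z,  H_1 = Z,  H_2 = 0.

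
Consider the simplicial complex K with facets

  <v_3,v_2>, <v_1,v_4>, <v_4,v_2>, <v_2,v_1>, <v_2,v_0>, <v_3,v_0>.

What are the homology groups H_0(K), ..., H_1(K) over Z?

K has 5 vertices, 6 edges.
rank ∂_0 = 0, rank ∂_1 = 4 ⇒ b_0 = 5 − 0 − 4 = 1; all invariant factors of ∂_1 are 1 so no torsion. So H_0 ≅ Z.
rank ∂_1 = 4, rank ∂_2 = 0 ⇒ b_1 = 6 − 4 − 0 = 2. So H_1 ≅ Z^2.

H_0 ≅ Z,  H_1 ≅ Z^2.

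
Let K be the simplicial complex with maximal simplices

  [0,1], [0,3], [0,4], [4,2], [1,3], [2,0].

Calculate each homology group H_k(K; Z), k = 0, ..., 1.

We work with the vertex ordering 0 < 1 < 2 < 3 < 4. The simplices of K, each written with vertices in increasing order, are:

  0-simplices (5): [0], [1], [2], [3], [4]
  1-simplices (6): [0,1], [0,2], [0,3], [0,4], [1,3], [2,4]

Hence C_0 ≅ Z^5, C_1 ≅ Z^6.

∂_1: C_1 → C_0 sends each edge [p,q] (with p < q) to q − p. For instance
  ∂[0,1] = [1] − [0].
The 5×6 boundary matrix has rank 4 and Smith normal form diag(1,1,1,1).

Reading off H_k = ker ∂_k / im ∂_{k+1}:

  H_0: rank C_0 − rank ∂_1 = 5 − 4 = 1, and the invariant factors of ∂_1 are all 1, so H_0 ≅ Z.
  H_1: rank ker ∂_1 − rank ∂_2 = (6 − 4) − 0 = 2, and there is no ∂_2, so H_1 ≅ Z^2.

As a check, the Euler characteristic is 5 − 6 = -1, which agrees with 1 − 2 = -1.
(K is a triangulation of a wedge of 2 circles.)

H_0 = Z,  H_1 = Z^2.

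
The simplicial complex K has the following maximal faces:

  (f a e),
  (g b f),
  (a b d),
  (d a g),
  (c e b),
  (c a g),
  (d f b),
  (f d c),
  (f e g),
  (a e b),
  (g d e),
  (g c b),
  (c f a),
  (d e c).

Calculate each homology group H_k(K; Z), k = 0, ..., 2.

H_0 = Z,  H_1 = Z^2,  H_2 = Z.

Take the total order a < b < c < d < e < f < g on the vertex set. Then K (dimension 2) consists of the simplices:

  0-simplices (7): a, b, c, d, e, f, g
  1-simplices (21): ab, ac, ad, ae, af, ag, bc, bd, be, bf, bg, cd, ce, cf, cg, de, df, dg, ef, eg, fg
  2-simplices (14): abd, abe, acf, acg, adg, aef, bce, bcg, bdf, bfg, cde, cdf, deg, efg

Hence C_0 ≅ Z^7, C_1 ≅ Z^21, C_2 ≅ Z^14.

∂_1: C_1 → C_0 sends each edge [p,q] (with p < q) to q − p. For instance
  ∂be = e − b.
The 7×21 boundary matrix has rank 6 and Smith normal form diag(1,1,1,1,1,1).

Boundary ∂_2: C_2 → C_1 sends each 2-simplex [p,q,r] to [q,r] − [p,r] + [p,q]. For instance
  ∂cde = de − ce + cd,
  ∂bfg = fg − bg + bf.
This gives a 21×14 integer matrix of rank 13; reducing to Smith normal form yields diagonal entries (1,1,1,1,1,1,1,1,1,1,1,1,1).

Now H_k = ker ∂_k / im ∂_{k+1}, so:

  H_0: rank C_0 − rank ∂_1 = 7 − 6 = 1, and the invariant factors of ∂_1 are all 1, so H_0 = Z.
  H_1: rank ker ∂_1 − rank ∂_2 = (21 − 6) − 13 = 2, and the invariant factors of ∂_2 are all 1, so H_1 = Z^2.
  H_2: rank ker ∂_2 − rank ∂_3 = (14 − 13) − 0 = 1, and there is no ∂_3, so H_2 = Z.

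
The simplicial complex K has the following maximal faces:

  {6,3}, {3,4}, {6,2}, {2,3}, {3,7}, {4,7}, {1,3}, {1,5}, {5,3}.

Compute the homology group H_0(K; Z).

Fix the vertex order 1 < 2 < 3 < 4 < 5 < 6 < 7 and write every simplex with vertices in increasing order. Then dim K = 1 and the simplices of K are:

  0-simplices (7): [1], [2], [3], [4], [5], [6], [7]
  1-simplices (9): [1,3], [1,5], [2,3], [2,6], [3,4], [3,5], [3,6], [3,7], [4,7]

Hence C_0 ≅ Z^7, C_1 ≅ Z^9.

Boundary ∂_1: C_1 → C_0 sends each edge [p,q] (with p < q) to q − p. For instance
  ∂[2,3] = [3] − [2].
The resulting 7×9 matrix has rank 6, and its Smith normal form has invariant factors (1,1,1,1,1,1).

Reading off H_k = ker ∂_k / im ∂_{k+1}:

  H_0: rank C_0 − rank ∂_1 = 7 − 6 = 1, and the invariant factors of ∂_1 are all 1, so H_0 ≅ Z.

(K is a triangulation of a wedge of 3 circles.)

H_0 ≅ Z.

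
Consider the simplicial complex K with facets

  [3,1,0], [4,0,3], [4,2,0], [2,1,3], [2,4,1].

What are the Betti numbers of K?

Take the total order 0 < 1 < 2 < 3 < 4 on the vertex set. Then K (dimension 2) consists of the simplices:

  0-simplices (5): [0], [1], [2], [3], [4]
  1-simplices (10): [0,1], [0,2], [0,3], [0,4], [1,2], [1,3], [1,4], [2,3], [2,4], [3,4]
  2-simplices (5): [0,1,3], [0,2,4], [0,3,4], [1,2,3], [1,2,4]

giving chain groups C_0 ≅ Z^5, C_1 ≅ Z^10, C_2 ≅ Z^5.

The boundary map ∂_1: C_1 → C_0 is given by ∂[p,q] = [q] − [p]. For instance
  ∂[3,4] = [4] − [3].
The 5×10 boundary matrix has rank 4 and Smith normal form diag(1,1,1,1).

∂_2: C_2 → C_1 acts by ∂[p,q,r] = [q,r] − [p,r] + [p,q]. For instance
  ∂[0,3,4] = [3,4] − [0,4] + [0,3],
  ∂[1,2,4] = [2,4] − [1,4] + [1,2].
This gives a 10×5 integer matrix of rank 5; reducing to Smith normal form yields diagonal entries (1,1,1,1,1).

Reading off H_k = ker ∂_k / im ∂_{k+1}:

  H_0: rank C_0 − rank ∂_1 = 5 − 4 = 1, and the invariant factors of ∂_1 are all 1, so H_0 = Z.
  H_1: rank ker ∂_1 − rank ∂_2 = (10 − 4) − 5 = 1, and the invariant factors of ∂_2 are all 1, so H_1 = Z.
  H_2: rank ker ∂_2 − rank ∂_3 = (5 − 5) − 0 = 0, and there is no ∂_3, so H_2 = 0.

As a check, the Euler characteristic is 5 − 10 + 5 = 0, which agrees with 1 − 1 + 0 = 0.

Hence the Betti numbers are b_0 = 1, b_1 = 1, b_2 = 0.

b_0 = 1, b_1 = 1, b_2 = 0.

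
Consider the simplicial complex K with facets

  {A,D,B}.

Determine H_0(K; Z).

Order the vertices as A < B < D. Listing each simplex with vertices in this order, K has dimension 2 with simplices:

  0-simplices (3): A, B, D
  1-simplices (3): AB, AD, BD
  2-simplices (1): ABD

giving chain groups C_0 ≅ Z^3, C_1 ≅ Z^3, C_2 ≅ Z^1.

The boundary map ∂_1: C_1 → C_0 maps an edge to its endpoints' difference, ∂[p,q] = q − p.
As a 3×3 matrix over Z this has rank 2, with invariant factors (1,1).

Boundary ∂_2: C_2 → C_1 sends each 2-simplex [p,q,r] to [q,r] − [p,r] + [p,q]. For instance
  ∂ABD = BD − AD + AB.
The 3×1 boundary matrix has rank 1 and Smith normal form diag(1).

From H_k ≅ ker(∂_k) / im(∂_{k+1}) we obtain:

  H_0: rank C_0 − rank ∂_1 = 3 − 2 = 1, and the invariant factors of ∂_1 are all 1, so H_0 = Z.

(K is a triangulation of the 2-simplex.)

H_0 = Z.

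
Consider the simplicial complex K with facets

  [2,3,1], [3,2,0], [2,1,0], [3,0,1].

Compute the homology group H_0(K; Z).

Take the total order 0 < 1 < 2 < 3 on the vertex set. Then K (dimension 2) consists of the simplices:

  0-simplices (4): [0], [1], [2], [3]
  1-simplices (6): [0,1], [0,2], [0,3], [1,2], [1,3], [2,3]
  2-simplices (4): [0,1,2], [0,1,3], [0,2,3], [1,2,3]

Hence C_0 ≅ Z^4, C_1 ≅ Z^6, C_2 ≅ Z^4.

The boundary map ∂_1: C_1 → C_0 is given by ∂[p,q] = [q] − [p]. For instance
  ∂[1,2] = [2] − [1].
This gives a 4×6 integer matrix of rank 3; reducing to Smith normal form yields diagonal entries (1,1,1).

Boundary ∂_2: C_2 → C_1 sends each 2-simplex [p,q,r] to [q,r] − [p,r] + [p,q]. For instance
  ∂[0,1,2] = [1,2] − [0,2] + [0,1],
  ∂[0,1,3] = [1,3] − [0,3] + [0,1].
As a 6×4 matrix over Z this has rank 3, with invariant factors (1,1,1).

Reading off H_k = ker ∂_k / im ∂_{k+1}:

  H_0: rank C_0 − rank ∂_1 = 4 − 3 = 1, and the invariant factors of ∂_1 are all 1, so H_0 ≅ Z.

H_0 ≅ Z.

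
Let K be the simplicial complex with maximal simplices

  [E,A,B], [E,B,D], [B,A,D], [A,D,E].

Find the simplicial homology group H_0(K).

Fix the vertex order A < B < D < E and write every simplex with vertices in increasing order. Then dim K = 2 and the simplices of K are:

  0-simplices (4): A, B, D, E
  1-simplices (6): AB, AD, AE, BD, BE, DE
  2-simplices (4): ABD, ABE, ADE, BDE

Hence C_0 ≅ Z^4, C_1 ≅ Z^6, C_2 ≅ Z^4.

The boundary map ∂_1: C_1 → C_0 sends each edge [p,q] (with p < q) to q − p. For instance
  ∂BD = D − B.
The 4×6 boundary matrix has rank 3 and Smith normal form diag(1,1,1).

Boundary ∂_2: C_2 → C_1 maps a triangle to the signed sum of its edges. For instance
  ∂ADE = DE − AE + AD,
  ∂ABD = BD − AD + AB.
As a 6×4 matrix over Z this has rank 3, with invariant factors (1,1,1).

Reading off H_k = ker ∂_k / im ∂_{k+1}:

  H_0: rank C_0 − rank ∂_1 = 4 − 3 = 1, and the invariant factors of ∂_1 are all 1, so H_0 ≅ Z.

(K is a triangulation of the 2-sphere S^2.)

H_0 = Z.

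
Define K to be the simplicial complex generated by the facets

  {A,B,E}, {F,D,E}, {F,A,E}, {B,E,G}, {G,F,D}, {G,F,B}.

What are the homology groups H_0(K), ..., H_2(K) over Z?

Fix the vertex order A < B < D < E < F < G and write every simplex with vertices in increasing order. Then dim K = 2 and the simplices of K are:

  0-simplices (6): A, B, D, E, F, G
  1-simplices (12): AB, AE, AF, BE, BF, BG, DE, DF, DG, EF, EG, FG
  2-simplices (6): ABE, AEF, BEG, BFG, DEF, DFG

giving chain groups C_0 ≅ Z^6, C_1 ≅ Z^12, C_2 ≅ Z^6.

∂_1: C_1 → C_0 maps an edge to its endpoints' difference, ∂[p,q] = q − p.
The 6×12 boundary matrix has rank 5 and Smith normal form diag(1,1,1,1,1).

The boundary map ∂_2: C_2 → C_1 maps a triangle to the signed sum of its edges. For instance
  ∂ABE = BE − AE + AB,
  ∂DFG = FG − DG + DF.
As a 12×6 matrix over Z this has rank 6, with invariant factors (1,1,1,1,1,1).

Computing H_k = (kernel of ∂_k) / (image of ∂_{k+1}):

  H_0: rank C_0 − rank ∂_1 = 6 − 5 = 1, and the invariant factors of ∂_1 are all 1, so H_0 = Z.
  H_1: rank ker ∂_1 − rank ∂_2 = (12 − 5) − 6 = 1, and the invariant factors of ∂_2 are all 1, so H_1 = Z.
  H_2: rank ker ∂_2 − rank ∂_3 = (6 − 6) − 0 = 0, and there is no ∂_3, so H_2 = 0.

As a check, the Euler characteristic is 6 − 12 + 6 = 0, which agrees with 1 − 1 + 0 = 0.

H_0 = Z,  H_1 = Z,  H_2 = 0.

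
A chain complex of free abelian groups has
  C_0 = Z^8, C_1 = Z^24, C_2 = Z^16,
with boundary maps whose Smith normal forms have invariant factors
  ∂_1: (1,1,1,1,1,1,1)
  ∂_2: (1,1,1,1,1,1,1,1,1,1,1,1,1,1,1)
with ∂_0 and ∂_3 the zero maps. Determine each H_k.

H_0 ≅ Z,  H_1 ≅ Z^2,  H_2 ≅ Z.

H_0: b_0 = 8 − 0 − 7 = 1; torsion from ∂_1 factors > 1: none. So H_0 ≅ Z.
H_1: b_1 = 24 − 7 − 15 = 2; torsion from ∂_2 factors > 1: none. So H_1 ≅ Z^2.
H_2: b_2 = 16 − 15 − 0 = 1; torsion from ∂_3 factors > 1: none. So H_2 ≅ Z.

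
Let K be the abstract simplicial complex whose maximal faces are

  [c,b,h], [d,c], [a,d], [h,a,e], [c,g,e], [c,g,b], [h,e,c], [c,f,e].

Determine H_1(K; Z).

H_1 = Z.

Take the total order a < b < c < d < e < f < g < h on the vertex set. Then K (dimension 2) consists of the simplices:

  0-simplices (8): a, b, c, d, e, f, g, h
  1-simplices (14): ad, ae, ah, bc, bg, bh, cd, ce, cf, cg, ch, ef, eg, eh
  2-simplices (6): aeh, bcg, bch, cef, ceg, ceh

giving chain groups C_0 ≅ Z^8, C_1 ≅ Z^14, C_2 ≅ Z^6.

Boundary ∂_1: C_1 → C_0 is given by ∂[p,q] = [q] − [p]. For instance
  ∂ae = e − a.
The 8×14 boundary matrix has rank 7 and Smith normal form diag(1,1,1,1,1,1,1).

The boundary map ∂_2: C_2 → C_1 sends each 2-simplex [p,q,r] to [q,r] − [p,r] + [p,q]. For instance
  ∂ceg = eg − cg + ce,
  ∂aeh = eh − ah + ae.
As a 14×6 matrix over Z this has rank 6, with invariant factors (1,1,1,1,1,1).

Reading off H_k = ker ∂_k / im ∂_{k+1}:

  H_1: rank ker ∂_1 − rank ∂_2 = (14 − 7) − 6 = 1, and the invariant factors of ∂_2 are all 1, so H_1 ≅ Z.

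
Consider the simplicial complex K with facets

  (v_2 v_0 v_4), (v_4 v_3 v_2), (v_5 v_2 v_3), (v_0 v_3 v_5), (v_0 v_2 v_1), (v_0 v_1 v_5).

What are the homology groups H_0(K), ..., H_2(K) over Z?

H_0 ≅ Z,  H_1 ≅ Z,  H_2 = 0.

K has 6 vertices, 12 edges, 6 triangles.
rank ∂_0 = 0, rank ∂_1 = 5 ⇒ b_0 = 6 − 0 − 5 = 1; all invariant factors of ∂_1 are 1 so no torsion. So H_0 ≅ Z.
rank ∂_1 = 5, rank ∂_2 = 6 ⇒ b_1 = 12 − 5 − 6 = 1; all invariant factors of ∂_2 are 1 so no torsion. So H_1 ≅ Z.
rank ∂_2 = 6, rank ∂_3 = 0 ⇒ b_2 = 6 − 6 − 0 = 0. So H_2 ≅ 0.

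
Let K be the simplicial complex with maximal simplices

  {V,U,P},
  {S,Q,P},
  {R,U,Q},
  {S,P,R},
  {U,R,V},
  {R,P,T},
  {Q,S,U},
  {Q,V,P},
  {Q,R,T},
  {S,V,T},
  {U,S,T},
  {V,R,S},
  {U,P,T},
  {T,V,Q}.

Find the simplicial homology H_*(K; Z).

We work with the vertex ordering P < Q < R < S < T < U < V. The simplices of K, each written with vertices in increasing order, are:

  0-simplices (7): P, Q, R, S, T, U, V
  1-simplices (21): PQ, PR, PS, PT, PU, PV, QR, QS, QT, QU, QV, RS, RT, RU, RV, ST, SU, SV, TU, TV, UV
  2-simplices (14): PQS, PQV, PRS, PRT, PTU, PUV, QRT, QRU, QSU, QTV, RSV, RUV, STU, STV

so the chain groups are C_0 ≅ Z^7, C_1 ≅ Z^21, C_2 ≅ Z^14.

Boundary ∂_1: C_1 → C_0 is given by ∂[p,q] = [q] − [p]. For instance
  ∂QV = V − Q.
The resulting 7×21 matrix has rank 6, and its Smith normal form has invariant factors (1,1,1,1,1,1).

The boundary map ∂_2: C_2 → C_1 maps a triangle to the signed sum of its edges. For instance
  ∂QSU = SU − QU + QS,
  ∂PQS = QS − PS + PQ.
This gives a 21×14 integer matrix of rank 13; reducing to Smith normal form yields diagonal entries (1,1,1,1,1,1,1,1,1,1,1,1,1).

Computing H_k = (kernel of ∂_k) / (image of ∂_{k+1}):

  H_0: rank C_0 − rank ∂_1 = 7 − 6 = 1, and the invariant factors of ∂_1 are all 1, so H_0 ≅ Z.
  H_1: rank ker ∂_1 − rank ∂_2 = (21 − 6) − 13 = 2, and the invariant factors of ∂_2 are all 1, so H_1 ≅ Z^2.
  H_2: rank ker ∂_2 − rank ∂_3 = (14 − 13) − 0 = 1, and there is no ∂_3, so H_2 ≅ Z.

(K is a triangulation of the torus T^2.)

H_0 ≅ Z,  H_1 ≅ Z^2,  H_2 ≅ Z.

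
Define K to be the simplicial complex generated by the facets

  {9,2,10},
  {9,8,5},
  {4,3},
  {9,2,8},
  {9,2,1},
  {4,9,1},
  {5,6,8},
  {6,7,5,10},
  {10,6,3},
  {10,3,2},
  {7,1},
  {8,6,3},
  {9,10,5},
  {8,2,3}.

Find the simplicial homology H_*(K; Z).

Fix the vertex order 1 < 2 < 3 < 4 < 5 < 6 < 7 < 8 < 9 < 10 and write every simplex with vertices in increasing order. Then dim K = 3 and the simplices of K are:

  0-simplices (10): [1], [2], [3], [4], [5], [6], [7], [8], [9], [10]
  1-simplices (24): (24 of them)
  2-simplices (15): [1,2,9], [1,4,9], [2,3,8], [2,3,10], [2,8,9], [2,9,10], [3,6,8], [3,6,10], [5,6,7], [5,6,8], [5,6,10], [5,7,10], [5,8,9], [5,9,10], [6,7,10]
  3-simplices (1): [5,6,7,10]

giving chain groups C_0 ≅ Z^10, C_1 ≅ Z^24, C_2 ≅ Z^15, C_3 ≅ Z^1.

Boundary ∂_1: C_1 → C_0 maps an edge to its endpoints' difference, ∂[p,q] = q − p.
As a 10×24 matrix over Z this has rank 9, with invariant factors (1,1,1,1,1,1,1,1,1).

The boundary map ∂_2: C_2 → C_1 maps a triangle to the signed sum of its edges. For instance
  ∂[2,3,10] = [3,10] − [2,10] + [2,3],
  ∂[1,2,9] = [2,9] − [1,9] + [1,2].
This gives a 24×15 integer matrix of rank 13; reducing to Smith normal form yields diagonal entries (1,1,1,1,1,1,1,1,1,1,1,1,1).

Boundary ∂_3: C_3 → C_2 sends each 3-simplex σ to the alternating sum Σ_i (−1)^i (σ with its i-th vertex removed). For instance
  ∂[5,6,7,10] = [6,7,10] − [5,7,10] + [5,6,10] − [5,6,7].
The resulting 15×1 matrix has rank 1, and its Smith normal form has invariant factors (1).

Reading off H_k = ker ∂_k / im ∂_{k+1}:

  H_0: rank C_0 − rank ∂_1 = 10 − 9 = 1, and the invariant factors of ∂_1 are all 1, so H_0 ≅ Z.
  H_1: rank ker ∂_1 − rank ∂_2 = (24 − 9) − 13 = 2, and the invariant factors of ∂_2 are all 1, so H_1 ≅ Z^2.
  H_2: rank ker ∂_2 − rank ∂_3 = (15 − 13) − 1 = 1, and the invariant factors of ∂_3 are all 1, so H_2 ≅ Z.
  H_3: rank ker ∂_3 − rank ∂_4 = (1 − 1) − 0 = 0, and there is no ∂_4, so H_3 ≅ 0.

H_0 = Z,  H_1 = Z^2,  H_2 = Z,  H_3 = 0.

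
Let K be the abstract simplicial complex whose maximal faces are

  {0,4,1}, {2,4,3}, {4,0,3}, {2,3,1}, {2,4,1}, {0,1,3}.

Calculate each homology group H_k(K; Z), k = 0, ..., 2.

H_0 ≅ Z,  H_1 = 0,  H_2 ≅ Z.

K has 5 vertices, 9 edges, 6 triangles.
rank ∂_0 = 0, rank ∂_1 = 4 ⇒ b_0 = 5 − 0 − 4 = 1; all invariant factors of ∂_1 are 1 so no torsion. So H_0 = Z.
rank ∂_1 = 4, rank ∂_2 = 5 ⇒ b_1 = 9 − 4 − 5 = 0; all invariant factors of ∂_2 are 1 so no torsion. So H_1 = 0.
rank ∂_2 = 5, rank ∂_3 = 0 ⇒ b_2 = 6 − 5 − 0 = 1. So H_2 = Z.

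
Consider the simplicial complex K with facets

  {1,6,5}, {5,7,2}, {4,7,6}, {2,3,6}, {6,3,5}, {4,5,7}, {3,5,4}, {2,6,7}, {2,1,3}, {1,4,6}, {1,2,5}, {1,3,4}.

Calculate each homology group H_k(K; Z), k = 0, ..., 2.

H_0 = Z,  H_1 = Z_2,  H_2 = 0.

Take the total order 1 < 2 < 3 < 4 < 5 < 6 < 7 on the vertex set. Then K (dimension 2) consists of the simplices:

  0-simplices (7): [1], [2], [3], [4], [5], [6], [7]
  1-simplices (18): [1,2], [1,3], [1,4], [1,5], [1,6], [2,3], [2,5], [2,6], [2,7], [3,4], [3,5], [3,6], [4,5], [4,6], [4,7], [5,6], [5,7], [6,7]
  2-simplices (12): [1,2,3], [1,2,5], [1,3,4], [1,4,6], [1,5,6], [2,3,6], [2,5,7], [2,6,7], [3,4,5], [3,5,6], [4,5,7], [4,6,7]

giving chain groups C_0 ≅ Z^7, C_1 ≅ Z^18, C_2 ≅ Z^12.

∂_1: C_1 → C_0 maps an edge to its endpoints' difference, ∂[p,q] = q − p. For instance
  ∂[1,3] = [3] − [1].
As a 7×18 matrix over Z this has rank 6, with invariant factors (1,1,1,1,1,1).

Boundary ∂_2: C_2 → C_1 sends each 2-simplex [p,q,r] to [q,r] − [p,r] + [p,q]. For instance
  ∂[1,2,5] = [2,5] − [1,5] + [1,2],
  ∂[1,3,4] = [3,4] − [1,4] + [1,3].
As a 18×12 matrix over Z this has rank 12, with invariant factors (1,1,1,1,1,1,1,1,1,1,1,2).

Now H_k = ker ∂_k / im ∂_{k+1}, so:

  H_0: rank C_0 − rank ∂_1 = 7 − 6 = 1, and the invariant factors of ∂_1 are all 1, so H_0 = Z.
  H_1: rank ker ∂_1 − rank ∂_2 = (18 − 6) − 12 = 0, and ∂_2 has invariant factor 2 > 1, so H_1 = Z_2.
  H_2: rank ker ∂_2 − rank ∂_3 = (12 − 12) − 0 = 0, and there is no ∂_3, so H_2 = 0.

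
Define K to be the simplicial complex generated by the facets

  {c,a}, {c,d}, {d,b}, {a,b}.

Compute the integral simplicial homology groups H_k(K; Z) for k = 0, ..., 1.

We work with the vertex ordering a < b < c < d. The simplices of K, each written with vertices in increasing order, are:

  0-simplices (4): a, b, c, d
  1-simplices (4): ab, ac, bd, cd

so the chain groups are C_0 ≅ Z^4, C_1 ≅ Z^4.

The boundary map ∂_1: C_1 → C_0 is given by ∂[p,q] = [q] − [p]. For instance
  ∂cd = d − c.
The resulting 4×4 matrix has rank 3, and its Smith normal form has invariant factors (1,1,1).

From H_k ≅ ker(∂_k) / im(∂_{k+1}) we obtain:

  H_0: rank C_0 − rank ∂_1 = 4 − 3 = 1, and the invariant factors of ∂_1 are all 1, so H_0 ≅ Z.
  H_1: rank ker ∂_1 − rank ∂_2 = (4 − 3) − 0 = 1, and there is no ∂_2, so H_1 ≅ Z.

As a check, the Euler characteristic is 4 − 4 = 0, which agrees with 1 − 1 = 0.

H_0 = Z,  H_1 = Z.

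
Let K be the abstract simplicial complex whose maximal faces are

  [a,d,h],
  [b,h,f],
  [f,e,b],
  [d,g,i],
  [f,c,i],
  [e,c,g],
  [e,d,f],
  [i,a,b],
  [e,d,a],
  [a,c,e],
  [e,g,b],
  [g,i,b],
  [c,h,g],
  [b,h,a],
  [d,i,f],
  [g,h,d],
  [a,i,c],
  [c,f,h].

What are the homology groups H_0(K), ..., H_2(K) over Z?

H_0 ≅ Z,  H_1 ≅ Z^2,  H_2 ≅ Z.

Take the total order a < b < c < d < e < f < g < h < i on the vertex set. Then K (dimension 2) consists of the simplices:

  0-simplices (9): a, b, c, d, e, f, g, h, i
  1-simplices (27): ab, ac, ad, ae, ah, ai, be, bf, bg, bh, bi, ce, cf, cg, ch, ci, de, df, dg, dh, di, ef, eg, fh, fi, gh, gi
  2-simplices (18): abh, abi, ace, aci, ade, adh, bef, beg, bfh, bgi, ceg, cfh, cfi, cgh, def, dfi, dgh, dgi

so the chain groups are C_0 ≅ Z^9, C_1 ≅ Z^27, C_2 ≅ Z^18.

∂_1: C_1 → C_0 is given by ∂[p,q] = [q] − [p]. For instance
  ∂ad = d − a.
This gives a 9×27 integer matrix of rank 8; reducing to Smith normal form yields diagonal entries (1,1,1,1,1,1,1,1).

Boundary ∂_2: C_2 → C_1 sends each 2-simplex [p,q,r] to [q,r] − [p,r] + [p,q]. For instance
  ∂adh = dh − ah + ad,
  ∂bgi = gi − bi + bg.
The 27×18 boundary matrix has rank 17 and Smith normal form diag(1,1,1,1,1,1,1,1,1,1,1,1,1,1,1,1,1).

Now H_k = ker ∂_k / im ∂_{k+1}, so:

  H_0: rank C_0 − rank ∂_1 = 9 − 8 = 1, and the invariant factors of ∂_1 are all 1, so H_0 ≅ Z.
  H_1: rank ker ∂_1 − rank ∂_2 = (27 − 8) − 17 = 2, and the invariant factors of ∂_2 are all 1, so H_1 ≅ Z^2.
  H_2: rank ker ∂_2 − rank ∂_3 = (18 − 17) − 0 = 1, and there is no ∂_3, so H_2 ≅ Z.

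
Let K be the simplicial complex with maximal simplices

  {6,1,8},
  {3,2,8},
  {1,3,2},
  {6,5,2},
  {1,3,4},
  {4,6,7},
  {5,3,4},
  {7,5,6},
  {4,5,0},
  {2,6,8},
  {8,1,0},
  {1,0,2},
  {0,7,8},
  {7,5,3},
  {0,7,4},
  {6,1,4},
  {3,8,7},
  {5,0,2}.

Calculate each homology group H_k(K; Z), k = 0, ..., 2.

K has 9 vertices, 27 edges, 18 triangles.
rank ∂_0 = 0, rank ∂_1 = 8 ⇒ b_0 = 9 − 0 − 8 = 1; all invariant factors of ∂_1 are 1 so no torsion. So H_0 ≅ Z.
rank ∂_1 = 8, rank ∂_2 = 18 ⇒ b_1 = 27 − 8 − 18 = 1; ∂_2 has invariant factor(s) [2] giving torsion. So H_1 ≅ Z × Z/2.
rank ∂_2 = 18, rank ∂_3 = 0 ⇒ b_2 = 18 − 18 − 0 = 0. So H_2 ≅ 0.

H_0 = Z,  H_1 = Z × Z/2,  H_2 = 0.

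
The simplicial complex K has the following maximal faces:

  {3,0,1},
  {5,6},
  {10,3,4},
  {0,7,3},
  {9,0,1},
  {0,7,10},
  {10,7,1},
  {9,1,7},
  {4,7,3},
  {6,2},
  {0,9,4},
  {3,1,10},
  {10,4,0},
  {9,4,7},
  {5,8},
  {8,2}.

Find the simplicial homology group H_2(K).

H_2 = 0.

Take the total order 0 < 1 < 2 < 3 < 4 < 5 < 6 < 7 < 8 < 9 < 10 on the vertex set. Then K (dimension 2) consists of the simplices:

  0-simplices (11): [0], [1], [2], [3], [4], [5], [6], [7], [8], [9], [10]
  1-simplices (22): [0,1], [0,3], [0,4], [0,7], [0,9], [0,10], [1,3], [1,7], [1,9], [1,10], [2,6], [2,8], [3,4], [3,7], [3,10], [4,7], [4,9], [4,10], [5,6], [5,8], [7,9], [7,10]
  2-simplices (12): [0,1,3], [0,1,9], [0,3,7], [0,4,9], [0,4,10], [0,7,10], [1,3,10], [1,7,9], [1,7,10], [3,4,7], [3,4,10], [4,7,9]

so the chain groups are C_0 ≅ Z^11, C_1 ≅ Z^22, C_2 ≅ Z^12.

∂_1: C_1 → C_0 maps an edge to its endpoints' difference, ∂[p,q] = q − p. For instance
  ∂[0,1] = [1] − [0].
This gives a 11×22 integer matrix of rank 9; reducing to Smith normal form yields diagonal entries (1,1,1,1,1,1,1,1,1).

Boundary ∂_2: C_2 → C_1 maps a triangle to the signed sum of its edges. For instance
  ∂[0,1,9] = [1,9] − [0,9] + [0,1],
  ∂[0,4,9] = [4,9] − [0,9] + [0,4].
The resulting 22×12 matrix has rank 12, and its Smith normal form has invariant factors (1,1,1,1,1,1,1,1,1,1,1,2).

From H_k ≅ ker(∂_k) / im(∂_{k+1}) we obtain:

  H_2: rank ker ∂_2 − rank ∂_3 = (12 − 12) − 0 = 0, and there is no ∂_3, so H_2 = 0.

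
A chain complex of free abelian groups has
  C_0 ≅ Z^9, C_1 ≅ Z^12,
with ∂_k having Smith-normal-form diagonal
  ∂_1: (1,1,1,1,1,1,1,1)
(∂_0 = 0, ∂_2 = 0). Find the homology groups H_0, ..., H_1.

H_0: b_0 = 9 − 0 − 8 = 1; torsion from ∂_1 factors > 1: none. So H_0 = Z.
H_1: b_1 = 12 − 8 − 0 = 4; torsion from ∂_2 factors > 1: none. So H_1 = Z^4.

H_0 = Z,  H_1 = Z^4.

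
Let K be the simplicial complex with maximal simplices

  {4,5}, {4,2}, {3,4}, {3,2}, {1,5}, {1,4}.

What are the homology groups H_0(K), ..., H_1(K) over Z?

H_0 = Z,  H_1 = Z^2.

We work with the vertex ordering 1 < 2 < 3 < 4 < 5. The simplices of K, each written with vertices in increasing order, are:

  0-simplices (5): [1], [2], [3], [4], [5]
  1-simplices (6): [1,4], [1,5], [2,3], [2,4], [3,4], [4,5]

so the chain groups are C_0 ≅ Z^5, C_1 ≅ Z^6.

The boundary map ∂_1: C_1 → C_0 maps an edge to its endpoints' difference, ∂[p,q] = q − p. For instance
  ∂[2,3] = [3] − [2].
This gives a 5×6 integer matrix of rank 4; reducing to Smith normal form yields diagonal entries (1,1,1,1).

Computing H_k = (kernel of ∂_k) / (image of ∂_{k+1}):

  H_0: rank C_0 − rank ∂_1 = 5 − 4 = 1, and the invariant factors of ∂_1 are all 1, so H_0 ≅ Z.
  H_1: rank ker ∂_1 − rank ∂_2 = (6 − 4) − 0 = 2, and there is no ∂_2, so H_1 ≅ Z^2.

As a check, the Euler characteristic is 5 − 6 = -1, which agrees with 1 − 2 = -1.
(K is a triangulation of a wedge of 2 circles.)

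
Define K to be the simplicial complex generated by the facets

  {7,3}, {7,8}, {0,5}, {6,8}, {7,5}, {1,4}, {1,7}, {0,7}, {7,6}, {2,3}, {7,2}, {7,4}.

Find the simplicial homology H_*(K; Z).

H_0 = Z,  H_1 = Z^4.

Take the total order 0 < 1 < 2 < 3 < 4 < 5 < 6 < 7 < 8 on the vertex set. Then K (dimension 1) consists of the simplices:

  0-simplices (9): [0], [1], [2], [3], [4], [5], [6], [7], [8]
  1-simplices (12): [0,5], [0,7], [1,4], [1,7], [2,3], [2,7], [3,7], [4,7], [5,7], [6,7], [6,8], [7,8]

giving chain groups C_0 ≅ Z^9, C_1 ≅ Z^12.

∂_1: C_1 → C_0 is given by ∂[p,q] = [q] − [p].
This gives a 9×12 integer matrix of rank 8; reducing to Smith normal form yields diagonal entries (1,1,1,1,1,1,1,1).

Reading off H_k = ker ∂_k / im ∂_{k+1}:

  H_0: rank C_0 − rank ∂_1 = 9 − 8 = 1, and the invariant factors of ∂_1 are all 1, so H_0 = Z.
  H_1: rank ker ∂_1 − rank ∂_2 = (12 − 8) − 0 = 4, and there is no ∂_2, so H_1 = Z^4.

(K is a triangulation of a wedge of 4 circles.)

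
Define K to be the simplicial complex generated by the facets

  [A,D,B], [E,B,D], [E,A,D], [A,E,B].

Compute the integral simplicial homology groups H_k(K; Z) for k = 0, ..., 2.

Order the vertices as A < B < D < E. Listing each simplex with vertices in this order, K has dimension 2 with simplices:

  0-simplices (4): A, B, D, E
  1-simplices (6): AB, AD, AE, BD, BE, DE
  2-simplices (4): ABD, ABE, ADE, BDE

Hence C_0 ≅ Z^4, C_1 ≅ Z^6, C_2 ≅ Z^4.

∂_1: C_1 → C_0 maps an edge to its endpoints' difference, ∂[p,q] = q − p. For instance
  ∂BE = E − B.
As a 4×6 matrix over Z this has rank 3, with invariant factors (1,1,1).

The boundary map ∂_2: C_2 → C_1 acts by ∂[p,q,r] = [q,r] − [p,r] + [p,q]. For instance
  ∂ABE = BE − AE + AB,
  ∂BDE = DE − BE + BD.
The 6×4 boundary matrix has rank 3 and Smith normal form diag(1,1,1).

Computing H_k = (kernel of ∂_k) / (image of ∂_{k+1}):

  H_0: rank C_0 − rank ∂_1 = 4 − 3 = 1, and the invariant factors of ∂_1 are all 1, so H_0 ≅ Z.
  H_1: rank ker ∂_1 − rank ∂_2 = (6 − 3) − 3 = 0, and the invariant factors of ∂_2 are all 1, so H_1 ≅ 0.
  H_2: rank ker ∂_2 − rank ∂_3 = (4 − 3) − 0 = 1, and there is no ∂_3, so H_2 ≅ Z.

As a check, the Euler characteristic is 4 − 6 + 4 = 2, which agrees with 1 − 0 + 1 = 2.

H_0 = Z,  H_1 = 0,  H_2 = Z.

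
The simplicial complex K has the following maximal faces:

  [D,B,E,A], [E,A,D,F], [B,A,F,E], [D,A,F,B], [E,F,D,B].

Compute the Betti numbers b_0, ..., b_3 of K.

b_0 = 1, b_1 = 0, b_2 = 0, b_3 = 1.

Order the vertices as A < B < D < E < F. Listing each simplex with vertices in this order, K has dimension 3 with simplices:

  0-simplices (5): A, B, D, E, F
  1-simplices (10): AB, AD, AE, AF, BD, BE, BF, DE, DF, EF
  2-simplices (10): ABD, ABE, ABF, ADE, ADF, AEF, BDE, BDF, BEF, DEF
  3-simplices (5): ABDE, ABDF, ABEF, ADEF, BDEF

so the chain groups are C_0 ≅ Z^5, C_1 ≅ Z^10, C_2 ≅ Z^10, C_3 ≅ Z^5.

Boundary ∂_1: C_1 → C_0 maps an edge to its endpoints' difference, ∂[p,q] = q − p. For instance
  ∂AB = B − A.
The resulting 5×10 matrix has rank 4, and its Smith normal form has invariant factors (1,1,1,1).

Boundary ∂_2: C_2 → C_1 maps a triangle to the signed sum of its edges. For instance
  ∂AEF = EF − AF + AE,
  ∂ADF = DF − AF + AD.
As a 10×10 matrix over Z this has rank 6, with invariant factors (1,1,1,1,1,1).

Boundary ∂_3: C_3 → C_2 sends each 3-simplex σ to the alternating sum Σ_i (−1)^i (σ with its i-th vertex removed). For instance
  ∂ABDE = BDE − ADE + ABE − ABD,
  ∂ADEF = DEF − AEF + ADF − ADE.
As a 10×5 matrix over Z this has rank 4, with invariant factors (1,1,1,1).

Computing H_k = (kernel of ∂_k) / (image of ∂_{k+1}):

  H_0: rank C_0 − rank ∂_1 = 5 − 4 = 1, and the invariant factors of ∂_1 are all 1, so H_0 ≅ Z.
  H_1: rank ker ∂_1 − rank ∂_2 = (10 − 4) − 6 = 0, and the invariant factors of ∂_2 are all 1, so H_1 ≅ 0.
  H_2: rank ker ∂_2 − rank ∂_3 = (10 − 6) − 4 = 0, and the invariant factors of ∂_3 are all 1, so H_2 ≅ 0.
  H_3: rank ker ∂_3 − rank ∂_4 = (5 − 4) − 0 = 1, and there is no ∂_4, so H_3 ≅ Z.

Hence the Betti numbers are b_0 = 1, b_1 = 0, b_2 = 0, b_3 = 1.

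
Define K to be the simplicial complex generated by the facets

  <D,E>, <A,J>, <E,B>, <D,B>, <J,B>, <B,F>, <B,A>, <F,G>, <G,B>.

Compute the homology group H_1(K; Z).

We work with the vertex ordering A < B < D < E < F < G < J. The simplices of K, each written with vertices in increasing order, are:

  0-simplices (7): A, B, D, E, F, G, J
  1-simplices (9): AB, AJ, BD, BE, BF, BG, BJ, DE, FG

Hence C_0 ≅ Z^7, C_1 ≅ Z^9.

Boundary ∂_1: C_1 → C_0 maps an edge to its endpoints' difference, ∂[p,q] = q − p.
This gives a 7×9 integer matrix of rank 6; reducing to Smith normal form yields diagonal entries (1,1,1,1,1,1).

Reading off H_k = ker ∂_k / im ∂_{k+1}:

  H_1: rank ker ∂_1 − rank ∂_2 = (9 − 6) − 0 = 3, and there is no ∂_2, so H_1 ≅ Z^3.

H_1 ≅ Z^3.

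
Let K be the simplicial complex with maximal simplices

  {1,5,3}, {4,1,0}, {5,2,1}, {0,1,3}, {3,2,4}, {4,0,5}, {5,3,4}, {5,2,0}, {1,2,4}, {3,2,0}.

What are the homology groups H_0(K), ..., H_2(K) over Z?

H_0 ≅ Z,  H_1 ≅ Z/2,  H_2 = 0.

Take the total order 0 < 1 < 2 < 3 < 4 < 5 on the vertex set. Then K (dimension 2) consists of the simplices:

  0-simplices (6): [0], [1], [2], [3], [4], [5]
  1-simplices (15): [0,1], [0,2], [0,3], [0,4], [0,5], [1,2], [1,3], [1,4], [1,5], [2,3], [2,4], [2,5], [3,4], [3,5], [4,5]
  2-simplices (10): [0,1,3], [0,1,4], [0,2,3], [0,2,5], [0,4,5], [1,2,4], [1,2,5], [1,3,5], [2,3,4], [3,4,5]

Hence C_0 ≅ Z^6, C_1 ≅ Z^15, C_2 ≅ Z^10.

Boundary ∂_1: C_1 → C_0 sends each edge [p,q] (with p < q) to q − p. For instance
  ∂[0,5] = [5] − [0].
This gives a 6×15 integer matrix of rank 5; reducing to Smith normal form yields diagonal entries (1,1,1,1,1).

Boundary ∂_2: C_2 → C_1 sends each 2-simplex [p,q,r] to [q,r] − [p,r] + [p,q]. For instance
  ∂[3,4,5] = [4,5] − [3,5] + [3,4],
  ∂[1,2,5] = [2,5] − [1,5] + [1,2].
This gives a 15×10 integer matrix of rank 10; reducing to Smith normal form yields diagonal entries (1,1,1,1,1,1,1,1,1,2).

Reading off H_k = ker ∂_k / im ∂_{k+1}:

  H_0: rank C_0 − rank ∂_1 = 6 − 5 = 1, and the invariant factors of ∂_1 are all 1, so H_0 ≅ Z.
  H_1: rank ker ∂_1 − rank ∂_2 = (15 − 5) − 10 = 0, and ∂_2 has invariant factor 2 > 1, so H_1 ≅ Z/2.
  H_2: rank ker ∂_2 − rank ∂_3 = (10 − 10) − 0 = 0, and there is no ∂_3, so H_2 ≅ 0.

(K is a triangulation of the real projective plane RP^2.)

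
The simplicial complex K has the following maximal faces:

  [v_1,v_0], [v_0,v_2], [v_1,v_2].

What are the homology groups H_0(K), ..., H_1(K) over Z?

H_0 ≅ Z,  H_1 ≅ Z.

Fix the vertex order v_0 < v_1 < v_2 and write every simplex with vertices in increasing order. Then dim K = 1 and the simplices of K are:

  0-simplices (3): [v_0], [v_1], [v_2]
  1-simplices (3): [v_0,v_1], [v_0,v_2], [v_1,v_2]

so the chain groups are C_0 ≅ Z^3, C_1 ≅ Z^3.

∂_1: C_1 → C_0 maps an edge to its endpoints' difference, ∂[p,q] = q − p. For instance
  ∂[v_0,v_1] = [v_1] − [v_0].
This gives a 3×3 integer matrix of rank 2; reducing to Smith normal form yields diagonal entries (1,1).

Reading off H_k = ker ∂_k / im ∂_{k+1}:

  H_0: rank C_0 − rank ∂_1 = 3 − 2 = 1, and the invariant factors of ∂_1 are all 1, so H_0 = Z.
  H_1: rank ker ∂_1 − rank ∂_2 = (3 − 2) − 0 = 1, and there is no ∂_2, so H_1 = Z.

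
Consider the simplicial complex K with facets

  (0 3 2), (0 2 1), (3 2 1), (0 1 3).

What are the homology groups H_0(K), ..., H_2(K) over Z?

We work with the vertex ordering 0 < 1 < 2 < 3. The simplices of K, each written with vertices in increasing order, are:

  0-simplices (4): [0], [1], [2], [3]
  1-simplices (6): [0,1], [0,2], [0,3], [1,2], [1,3], [2,3]
  2-simplices (4): [0,1,2], [0,1,3], [0,2,3], [1,2,3]

Hence C_0 ≅ Z^4, C_1 ≅ Z^6, C_2 ≅ Z^4.

Boundary ∂_1: C_1 → C_0 sends each edge [p,q] (with p < q) to q − p. For instance
  ∂[0,3] = [3] − [0].
This gives a 4×6 integer matrix of rank 3; reducing to Smith normal form yields diagonal entries (1,1,1).

∂_2: C_2 → C_1 maps a triangle to the signed sum of its edges. For instance
  ∂[0,1,3] = [1,3] − [0,3] + [0,1],
  ∂[1,2,3] = [2,3] − [1,3] + [1,2].
As a 6×4 matrix over Z this has rank 3, with invariant factors (1,1,1).

Reading off H_k = ker ∂_k / im ∂_{k+1}:

  H_0: rank C_0 − rank ∂_1 = 4 − 3 = 1, and the invariant factors of ∂_1 are all 1, so H_0 = Z.
  H_1: rank ker ∂_1 − rank ∂_2 = (6 − 3) − 3 = 0, and the invariant factors of ∂_2 are all 1, so H_1 = 0.
  H_2: rank ker ∂_2 − rank ∂_3 = (4 − 3) − 0 = 1, and there is no ∂_3, so H_2 = Z.

As a check, the Euler characteristic is 4 − 6 + 4 = 2, which agrees with 1 − 0 + 1 = 2.

H_0 = Z,  H_1 = 0,  H_2 = Z.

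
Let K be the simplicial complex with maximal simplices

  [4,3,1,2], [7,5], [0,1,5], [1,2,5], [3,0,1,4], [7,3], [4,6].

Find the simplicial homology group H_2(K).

H_2 = 0.

K has 8 vertices, 15 edges, 9 triangles, 2 3-simplices.
rank ∂_2 = 7, rank ∂_3 = 2 ⇒ b_2 = 9 − 7 − 2 = 0; all invariant factors of ∂_3 are 1 so no torsion. So H_2 = 0.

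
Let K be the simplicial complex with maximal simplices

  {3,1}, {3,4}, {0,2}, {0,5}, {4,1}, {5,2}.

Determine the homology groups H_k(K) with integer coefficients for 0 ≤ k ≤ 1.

We work with the vertex ordering 0 < 1 < 2 < 3 < 4 < 5. The simplices of K, each written with vertices in increasing order, are:

  0-simplices (6): [0], [1], [2], [3], [4], [5]
  1-simplices (6): [0,2], [0,5], [1,3], [1,4], [2,5], [3,4]

giving chain groups C_0 ≅ Z^6, C_1 ≅ Z^6.

The boundary map ∂_1: C_1 → C_0 is given by ∂[p,q] = [q] − [p].
The 6×6 boundary matrix has rank 4 and Smith normal form diag(1,1,1,1).

Now H_k = ker ∂_k / im ∂_{k+1}, so:

  H_0: rank C_0 − rank ∂_1 = 6 − 4 = 2, and the invariant factors of ∂_1 are all 1, so H_0 = Z^2.
  H_1: rank ker ∂_1 − rank ∂_2 = (6 − 4) − 0 = 2, and there is no ∂_2, so H_1 = Z^2.

As a check, the Euler characteristic is 6 − 6 = 0, which agrees with 2 − 2 = 0.

H_0 = Z^2,  H_1 = Z^2.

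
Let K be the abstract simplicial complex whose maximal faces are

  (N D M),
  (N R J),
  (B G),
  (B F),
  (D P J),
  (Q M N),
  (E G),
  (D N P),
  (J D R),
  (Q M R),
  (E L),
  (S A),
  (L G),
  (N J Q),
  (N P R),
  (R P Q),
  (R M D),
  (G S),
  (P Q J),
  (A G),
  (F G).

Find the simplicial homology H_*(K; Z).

H_0 ≅ Z^2,  H_1 ≅ Z^3 ⊕ Z/2,  H_2 = 0.

We work with the vertex ordering A < B < D < E < F < G < J < L < M < N < P < Q < R < S. The simplices of K, each written with vertices in increasing order, are:

  0-simplices (14): A, B, D, E, F, G, J, L, M, N, P, Q, R, S
  1-simplices (27): AG, AS, BF, BG, DJ, DM, DN, DP, DR, EG, EL, FG, GL, GS, JN, JP, JQ, JR, MN, MQ, MR, NP, NQ, NR, PQ, PR, QR
  2-simplices (12): DJP, DJR, DMN, DMR, DNP, JNQ, JNR, JPQ, MNQ, MQR, NPR, PQR

so the chain groups are C_0 ≅ Z^14, C_1 ≅ Z^27, C_2 ≅ Z^12.

∂_1: C_1 → C_0 is given by ∂[p,q] = [q] − [p].
The resulting 14×27 matrix has rank 12, and its Smith normal form has invariant factors (1,1,1,1,1,1,1,1,1,1,1,1).

Boundary ∂_2: C_2 → C_1 sends each 2-simplex [p,q,r] to [q,r] − [p,r] + [p,q]. For instance
  ∂DNP = NP − DP + DN,
  ∂DMR = MR − DR + DM.
As a 27×12 matrix over Z this has rank 12, with invariant factors (1,1,1,1,1,1,1,1,1,1,1,2).

From H_k ≅ ker(∂_k) / im(∂_{k+1}) we obtain:

  H_0: rank C_0 − rank ∂_1 = 14 − 12 = 2, and the invariant factors of ∂_1 are all 1, so H_0 ≅ Z^2.
  H_1: rank ker ∂_1 − rank ∂_2 = (27 − 12) − 12 = 3, and ∂_2 has invariant factor 2 > 1, so H_1 ≅ Z^3 ⊕ Z/2.
  H_2: rank ker ∂_2 − rank ∂_3 = (12 − 12) − 0 = 0, and there is no ∂_3, so H_2 ≅ 0.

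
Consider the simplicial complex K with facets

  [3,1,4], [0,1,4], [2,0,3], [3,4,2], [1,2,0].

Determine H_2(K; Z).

H_2 = 0.

Fix the vertex order 0 < 1 < 2 < 3 < 4 and write every simplex with vertices in increasing order. Then dim K = 2 and the simplices of K are:

  0-simplices (5): [0], [1], [2], [3], [4]
  1-simplices (10): [0,1], [0,2], [0,3], [0,4], [1,2], [1,3], [1,4], [2,3], [2,4], [3,4]
  2-simplices (5): [0,1,2], [0,1,4], [0,2,3], [1,3,4], [2,3,4]

giving chain groups C_0 ≅ Z^5, C_1 ≅ Z^10, C_2 ≅ Z^5.

Boundary ∂_1: C_1 → C_0 sends each edge [p,q] (with p < q) to q − p. For instance
  ∂[1,4] = [4] − [1].
This gives a 5×10 integer matrix of rank 4; reducing to Smith normal form yields diagonal entries (1,1,1,1).

∂_2: C_2 → C_1 sends each 2-simplex [p,q,r] to [q,r] − [p,r] + [p,q]. For instance
  ∂[2,3,4] = [3,4] − [2,4] + [2,3],
  ∂[0,1,2] = [1,2] − [0,2] + [0,1].
The resulting 10×5 matrix has rank 5, and its Smith normal form has invariant factors (1,1,1,1,1).

Now H_k = ker ∂_k / im ∂_{k+1}, so:

  H_2: rank ker ∂_2 − rank ∂_3 = (5 − 5) − 0 = 0, and there is no ∂_3, so H_2 = 0.

(K is a triangulation of the Möbius band.)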